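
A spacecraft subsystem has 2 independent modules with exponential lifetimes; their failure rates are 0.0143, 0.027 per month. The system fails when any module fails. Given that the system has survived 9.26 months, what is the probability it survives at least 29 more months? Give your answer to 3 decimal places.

0.302

Time to first failure ~ Exp(Σλ) with Σλ = 0.0413.
By memorylessness, P(T > 9.26+29 | T > 9.26) = P(T > 29) = e^(−0.0413·29) ≈ 0.302.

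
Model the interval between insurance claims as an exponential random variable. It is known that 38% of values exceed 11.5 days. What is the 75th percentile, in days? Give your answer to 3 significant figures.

e^(−λ·11.5) = 0.38 ⇒ λ = −ln(0.38)/11.5 = 0.0841377.
75th percentile: 1 − e^(−λt) = 0.75, t = −ln(0.25)/λ = 16.4765 days.

16.5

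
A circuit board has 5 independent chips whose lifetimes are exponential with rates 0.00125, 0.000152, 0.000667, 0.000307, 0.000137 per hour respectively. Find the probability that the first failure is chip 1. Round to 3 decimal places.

0.497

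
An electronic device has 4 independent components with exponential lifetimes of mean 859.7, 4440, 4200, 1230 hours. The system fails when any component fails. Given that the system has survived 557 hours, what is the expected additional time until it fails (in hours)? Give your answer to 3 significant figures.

410

First-failure rate Σλ = 1/859.7 + 1/4440 + 1/4200 + 1/1230 = 0.00243953.
By memorylessness the expected residual is 1/Σλ = 409.916 hours, regardless of the 557 already elapsed.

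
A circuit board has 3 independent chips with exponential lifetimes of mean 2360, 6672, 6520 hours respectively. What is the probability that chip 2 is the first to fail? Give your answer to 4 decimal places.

Rates: λ_i = 1/mean_i → 0.000423729, 0.00014988, 0.000153374; Σλ = 0.000726983.
P(chip 2 first) = λ_2/Σλ = 0.00014988/0.000726983 ≈ 0.2062.

0.2062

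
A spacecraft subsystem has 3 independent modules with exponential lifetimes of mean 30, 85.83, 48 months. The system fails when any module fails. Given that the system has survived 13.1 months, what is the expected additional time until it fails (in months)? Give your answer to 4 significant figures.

15.19

First-failure rate Σλ = 1/30 + 1/85.83 + 1/48 = 0.0658176.
By memorylessness the expected residual is 1/Σλ = 15.1935 months, regardless of the 13.1 already elapsed.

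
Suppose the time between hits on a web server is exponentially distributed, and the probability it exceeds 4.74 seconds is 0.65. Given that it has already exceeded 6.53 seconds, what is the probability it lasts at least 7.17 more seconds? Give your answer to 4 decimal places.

0.5212

From e^(−λ·4.74) = 0.65, λ = −ln(0.65)/4.74 = 0.0908825.
Memoryless: P(X > 6.53+7.17 | X > 6.53) = P(X > 7.17) = e^(−0.0908825·7.17) ≈ 0.5212.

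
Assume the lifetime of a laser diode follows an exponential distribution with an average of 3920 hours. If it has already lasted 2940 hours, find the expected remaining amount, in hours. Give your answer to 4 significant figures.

3920

The rate is λ = 1/3920 = 0.000255102 per hour.
By memorylessness, the remaining amount past any threshold is again Exp(λ) with mean 1/λ = 3920 hours.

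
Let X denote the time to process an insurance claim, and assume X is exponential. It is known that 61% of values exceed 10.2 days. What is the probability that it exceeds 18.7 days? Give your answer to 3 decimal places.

0.404

e^(−λ·10.2) = 0.61 ⇒ λ = −ln(0.61)/10.2 = 0.0484604.
P(X > 18.7) = e^(−0.0484604·18.7) = e^(−0.90621) ≈ 0.404.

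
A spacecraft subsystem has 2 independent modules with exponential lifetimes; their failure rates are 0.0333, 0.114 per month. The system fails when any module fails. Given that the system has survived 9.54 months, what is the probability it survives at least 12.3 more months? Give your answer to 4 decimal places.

Time to first failure ~ Exp(Σλ) with Σλ = 0.1473.
By memorylessness, P(T > 9.54+12.3 | T > 9.54) = P(T > 12.3) = e^(−0.1473·12.3) ≈ 0.1634.

0.1634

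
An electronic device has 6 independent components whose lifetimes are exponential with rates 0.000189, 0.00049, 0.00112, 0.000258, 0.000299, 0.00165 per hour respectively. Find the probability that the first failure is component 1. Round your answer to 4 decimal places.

0.0472

The time to first failure is exponential with rate Σλ = 0.000189 + 0.00049 + 0.00112 + 0.000258 + 0.000299 + 0.00165 = 0.004006.
P(component 1 first) = λ_1/Σλ = 0.000189/0.004006 ≈ 0.0472.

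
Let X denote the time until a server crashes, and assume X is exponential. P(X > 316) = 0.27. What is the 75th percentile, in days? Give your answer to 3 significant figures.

335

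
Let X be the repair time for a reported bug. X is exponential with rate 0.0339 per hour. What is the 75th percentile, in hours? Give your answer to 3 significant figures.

Set 1 − e^(−λt) = 0.75, so t = −ln(0.25)/λ = 1.3863/0.0339 ≈ 40.8936 hours.

40.9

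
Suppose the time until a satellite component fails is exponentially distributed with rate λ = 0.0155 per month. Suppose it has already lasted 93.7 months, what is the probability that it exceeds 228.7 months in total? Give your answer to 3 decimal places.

P(X > s+t | X > s) = e^(−λ(s+t))/e^(−λs) = e^(−λt), independent of s = 93.7.
P(X > 135) = e^(−2.0925) ≈ 0.123.

0.123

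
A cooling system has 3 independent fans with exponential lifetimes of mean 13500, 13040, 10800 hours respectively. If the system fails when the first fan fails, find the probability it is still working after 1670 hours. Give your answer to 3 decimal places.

The first failure time is exponential with rate Σλ_i = 1/13500 + 1/13040 + 1/10800 = 0.000243354 per hour.
P(min > 1670) = e^(−0.000243354·1670) = e^(−0.4064) ≈ 0.666.

0.666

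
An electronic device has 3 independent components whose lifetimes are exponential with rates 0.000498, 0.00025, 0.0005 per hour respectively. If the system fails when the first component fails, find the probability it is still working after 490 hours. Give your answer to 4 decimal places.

0.5425

The time to first failure is exponential with rate Σλ = 0.000498 + 0.00025 + 0.0005 = 0.001248.
P(min > 490) = e^(−0.001248·490) = e^(−0.61152) ≈ 0.5425.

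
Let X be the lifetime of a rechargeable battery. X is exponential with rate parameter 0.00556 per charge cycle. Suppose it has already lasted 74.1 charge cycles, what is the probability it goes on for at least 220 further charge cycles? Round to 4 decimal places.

The exponential is memoryless, so the remaining time is again Exp(λ): the condition X > 74.1 is irrelevant.
P(X > 220) = e^(−1.2232) ≈ 0.2943.

0.2943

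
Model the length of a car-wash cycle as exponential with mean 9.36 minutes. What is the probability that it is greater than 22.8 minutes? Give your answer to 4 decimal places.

The rate is λ = 1/9.36 = 0.106838 per minute.
P(X > 22.8) = e^(−λ·22.8) = e^(−2.4359) ≈ 0.0875.

0.0875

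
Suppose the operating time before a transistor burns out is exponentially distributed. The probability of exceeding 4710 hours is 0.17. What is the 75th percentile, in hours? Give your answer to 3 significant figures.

3680

e^(−λ·4710) = 0.17 ⇒ λ = −ln(0.17)/4710 = 0.000376212.
75th percentile: 1 − e^(−λt) = 0.75, t = −ln(0.25)/λ = 3684.88 hours.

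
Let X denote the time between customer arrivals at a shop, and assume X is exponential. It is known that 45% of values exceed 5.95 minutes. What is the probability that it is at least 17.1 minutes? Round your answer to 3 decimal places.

e^(−λ·5.95) = 0.45 ⇒ λ = −ln(0.45)/5.95 = 0.134203.
P(X > 17.1) = e^(−0.134203·17.1) = e^(−2.2949) ≈ 0.101.

0.101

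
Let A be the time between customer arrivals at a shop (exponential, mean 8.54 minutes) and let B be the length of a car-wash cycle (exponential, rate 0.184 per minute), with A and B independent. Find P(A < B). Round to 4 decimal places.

0.3889

λ_1 = 1/8.54 = 0.117096, λ_2 = 0.184.
For independent exponentials, P(A < B) = λ_1/(λ_1+λ_2) = 0.117096/0.301096 ≈ 0.3889.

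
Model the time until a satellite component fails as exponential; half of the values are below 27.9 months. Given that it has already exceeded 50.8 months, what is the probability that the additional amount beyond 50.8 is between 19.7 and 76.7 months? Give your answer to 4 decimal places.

0.4642

For an exponential, median = ln(2)/λ, so λ = ln 2 / 27.9 = 0.024844 per month.
Memoryless: the residual past 50.8 is again Exp(λ).
P(19.7 < residual < 76.7) = e^(−λ·19.7) − e^(−λ·76.7) = 0.61298 − 0.14874 ≈ 0.4642.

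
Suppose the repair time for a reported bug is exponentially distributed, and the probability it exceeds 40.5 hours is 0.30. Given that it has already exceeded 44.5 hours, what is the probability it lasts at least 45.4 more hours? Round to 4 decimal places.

0.2593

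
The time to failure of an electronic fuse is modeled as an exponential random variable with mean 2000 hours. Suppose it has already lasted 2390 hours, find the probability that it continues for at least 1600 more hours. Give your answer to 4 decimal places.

0.4493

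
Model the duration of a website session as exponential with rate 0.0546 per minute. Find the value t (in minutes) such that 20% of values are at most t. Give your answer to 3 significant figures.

4.09

Set 1 − e^(−λt) = 0.2, so t = −ln(0.8)/λ = 0.22314/0.0546 ≈ 4.08688 minutes.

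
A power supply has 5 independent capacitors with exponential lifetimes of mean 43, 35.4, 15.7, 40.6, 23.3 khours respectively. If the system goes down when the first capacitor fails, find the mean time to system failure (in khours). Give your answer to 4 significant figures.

5.472

The first failure time is exponential with rate Σλ_i = 1/43 + 1/35.4 + 1/15.7 + 1/40.6 + 1/23.3 = 0.182748 per khour.
E[min] = 1/Σλ = 1/0.182748 = 5.47203 khours.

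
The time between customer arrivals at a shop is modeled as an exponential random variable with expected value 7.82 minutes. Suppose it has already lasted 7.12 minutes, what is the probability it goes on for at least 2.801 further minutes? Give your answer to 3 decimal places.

0.699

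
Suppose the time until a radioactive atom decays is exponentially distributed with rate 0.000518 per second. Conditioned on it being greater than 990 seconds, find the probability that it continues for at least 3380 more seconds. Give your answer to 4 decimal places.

P(X > s+t | X > s) = e^(−λ(s+t))/e^(−λs) = e^(−λt), independent of s = 990.
P(X > 3380) = e^(−1.7508) ≈ 0.1736.

0.1736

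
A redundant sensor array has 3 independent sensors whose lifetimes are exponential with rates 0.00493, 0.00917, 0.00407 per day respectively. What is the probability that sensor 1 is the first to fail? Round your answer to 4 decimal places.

0.2713

The time to first failure is exponential with rate Σλ = 0.00493 + 0.00917 + 0.00407 = 0.01817.
P(sensor 1 first) = λ_1/Σλ = 0.00493/0.01817 ≈ 0.2713.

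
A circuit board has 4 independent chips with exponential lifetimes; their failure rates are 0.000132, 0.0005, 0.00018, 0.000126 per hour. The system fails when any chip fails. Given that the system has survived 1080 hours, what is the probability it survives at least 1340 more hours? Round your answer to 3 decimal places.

0.285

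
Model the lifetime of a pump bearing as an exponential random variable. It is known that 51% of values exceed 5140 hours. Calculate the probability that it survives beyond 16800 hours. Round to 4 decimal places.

0.1107

e^(−λ·5140) = 0.51 ⇒ λ = −ln(0.51)/5140 = 0.000131001.
P(X > 16800) = e^(−0.000131001·16800) = e^(−2.2008) ≈ 0.1107.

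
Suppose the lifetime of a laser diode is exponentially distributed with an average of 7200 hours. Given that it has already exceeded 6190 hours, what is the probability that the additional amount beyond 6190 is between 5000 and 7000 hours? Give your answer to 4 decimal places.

0.1211

The rate is λ = 1/7200 = 0.000138889 per hour.
Memoryless: the residual past 6190 is again Exp(λ).
P(5000 < residual < 7000) = e^(−λ·5000) − e^(−λ·7000) = 0.49935 − 0.37824 ≈ 0.1211.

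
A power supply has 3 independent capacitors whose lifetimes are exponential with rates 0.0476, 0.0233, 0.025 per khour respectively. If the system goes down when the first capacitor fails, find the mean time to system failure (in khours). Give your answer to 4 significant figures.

The time to first failure is exponential with rate Σλ = 0.0476 + 0.0233 + 0.025 = 0.0959.
E[min] = 1/Σλ = 1/0.0959 = 10.4275 khours.

10.43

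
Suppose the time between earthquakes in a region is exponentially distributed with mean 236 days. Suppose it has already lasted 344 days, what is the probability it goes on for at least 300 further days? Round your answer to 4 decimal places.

0.2805

The rate is λ = 1/236 = 0.00423729 per day.
The exponential is memoryless, so the remaining time is again Exp(λ): the condition X > 344 is irrelevant.
P(X > 300) = e^(−1.2712) ≈ 0.2805.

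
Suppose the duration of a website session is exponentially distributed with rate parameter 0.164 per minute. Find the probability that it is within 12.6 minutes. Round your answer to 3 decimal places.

P(X ≤ 12.6) = 1 − e^(−λ·12.6) = 1 − e^(−2.0664) ≈ 0.873.

0.873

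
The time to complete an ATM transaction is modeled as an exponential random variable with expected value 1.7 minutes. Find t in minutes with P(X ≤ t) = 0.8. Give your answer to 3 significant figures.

2.74

The rate is λ = 1/1.7 = 0.588235 per minute.
Set 1 − e^(−λt) = 0.8, so t = −ln(0.2)/λ = 1.6094/0.588235 ≈ 2.73604 minutes.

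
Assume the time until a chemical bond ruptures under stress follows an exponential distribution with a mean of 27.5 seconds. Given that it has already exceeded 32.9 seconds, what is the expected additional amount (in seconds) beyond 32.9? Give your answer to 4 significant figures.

The rate is λ = 1/27.5 = 0.0363636 per second.
By memorylessness, the remaining amount past any threshold is again Exp(λ) with mean 1/λ = 27.5 seconds.

27.50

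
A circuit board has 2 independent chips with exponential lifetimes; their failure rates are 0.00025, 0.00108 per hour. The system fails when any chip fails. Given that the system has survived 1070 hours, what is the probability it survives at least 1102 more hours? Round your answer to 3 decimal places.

Time to first failure ~ Exp(Σλ) with Σλ = 0.00133.
By memorylessness, P(T > 1070+1102 | T > 1070) = P(T > 1102) = e^(−0.00133·1102) ≈ 0.231.

0.231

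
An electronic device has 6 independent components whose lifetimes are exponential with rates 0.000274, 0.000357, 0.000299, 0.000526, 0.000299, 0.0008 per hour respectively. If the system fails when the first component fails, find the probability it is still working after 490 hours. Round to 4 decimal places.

0.2859

The time to first failure is exponential with rate Σλ = 0.000274 + 0.000357 + 0.000299 + 0.000526 + 0.000299 + 0.0008 = 0.002555.
P(min > 490) = e^(−0.002555·490) = e^(−1.2519) ≈ 0.2859.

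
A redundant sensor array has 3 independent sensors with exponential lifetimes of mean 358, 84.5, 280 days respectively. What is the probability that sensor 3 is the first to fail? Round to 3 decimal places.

Rates: λ_i = 1/mean_i → 0.0027933, 0.0118343, 0.00357143; Σλ = 0.018199.
P(sensor 3 first) = λ_3/Σλ = 0.00357143/0.018199 ≈ 0.196.

0.196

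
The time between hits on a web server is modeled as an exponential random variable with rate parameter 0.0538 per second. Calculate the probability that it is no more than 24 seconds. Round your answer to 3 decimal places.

0.725

P(X ≤ 24) = 1 − e^(−λ·24) = 1 − e^(−1.2912) ≈ 0.725.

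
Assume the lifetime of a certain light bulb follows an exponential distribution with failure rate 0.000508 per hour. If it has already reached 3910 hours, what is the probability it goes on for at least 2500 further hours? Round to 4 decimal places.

The exponential is memoryless, so the remaining time is again Exp(λ): the condition X > 3910 is irrelevant.
P(X > 2500) = e^(−1.27) ≈ 0.2808.

0.2808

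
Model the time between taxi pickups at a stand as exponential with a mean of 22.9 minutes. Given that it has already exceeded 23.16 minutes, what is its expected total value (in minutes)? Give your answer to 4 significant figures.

46.06

The rate is λ = 1/22.9 = 0.0436681 per minute.
By memorylessness, E[X | X > 23.16] = 23.16 + 1/λ = 23.16 + 22.9 = 46.06 minutes.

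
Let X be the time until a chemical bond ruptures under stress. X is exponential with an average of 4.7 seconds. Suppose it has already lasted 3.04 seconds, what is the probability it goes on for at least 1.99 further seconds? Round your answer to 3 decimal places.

0.655

The rate is λ = 1/4.7 = 0.212766 per second.
By the memoryless property, P(X > 3.04+1.99 | X > 3.04) = P(X > 1.99).
P(X > 1.99) = e^(−0.4234) ≈ 0.655.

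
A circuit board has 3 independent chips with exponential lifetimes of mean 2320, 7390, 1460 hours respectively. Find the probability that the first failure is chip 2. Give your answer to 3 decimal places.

0.108

Rates: λ_i = 1/mean_i → 0.000431034, 0.000135318, 0.000684932; Σλ = 0.00125128.
P(chip 2 first) = λ_2/Σλ = 0.000135318/0.00125128 ≈ 0.108.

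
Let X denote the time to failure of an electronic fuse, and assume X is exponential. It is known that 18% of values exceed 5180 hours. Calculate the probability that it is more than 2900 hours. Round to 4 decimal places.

0.3829

e^(−λ·5180) = 0.18 ⇒ λ = −ln(0.18)/5180 = 0.000331042.
P(X > 2900) = e^(−0.000331042·2900) = e^(−0.96002) ≈ 0.3829.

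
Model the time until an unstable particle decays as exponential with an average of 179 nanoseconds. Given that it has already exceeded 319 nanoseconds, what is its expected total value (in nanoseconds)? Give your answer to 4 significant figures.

498.0

The rate is λ = 1/179 = 0.00558659 per nanosecond.
By memorylessness, E[X | X > 319] = 319 + 1/λ = 319 + 179 = 498 nanoseconds.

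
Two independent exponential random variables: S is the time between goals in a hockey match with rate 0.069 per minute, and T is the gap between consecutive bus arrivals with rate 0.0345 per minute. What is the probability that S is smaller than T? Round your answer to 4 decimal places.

0.6667

λ_1 = 0.069, λ_2 = 0.0345.
For independent exponentials, P(S < T) = λ_1/(λ_1+λ_2) = 0.069/0.1035 ≈ 0.6667.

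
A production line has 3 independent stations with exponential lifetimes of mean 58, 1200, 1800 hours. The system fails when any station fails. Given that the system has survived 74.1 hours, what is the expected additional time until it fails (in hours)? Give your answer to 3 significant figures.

First-failure rate Σλ = 1/58 + 1/1200 + 1/1800 = 0.0186303.
By memorylessness the expected residual is 1/Σλ = 53.6761 hours, regardless of the 74.1 already elapsed.

53.7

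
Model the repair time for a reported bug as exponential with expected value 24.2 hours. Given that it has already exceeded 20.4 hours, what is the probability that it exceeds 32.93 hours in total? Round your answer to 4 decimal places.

The rate is λ = 1/24.2 = 0.0413223 per hour.
The exponential is memoryless, so the remaining time is again Exp(λ): the condition X > 20.4 is irrelevant.
P(X > 12.53) = e^(−0.51777) ≈ 0.5958.

0.5958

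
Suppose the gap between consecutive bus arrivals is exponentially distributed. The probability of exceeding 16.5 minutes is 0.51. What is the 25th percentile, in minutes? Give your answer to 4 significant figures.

7.050

e^(−λ·16.5) = 0.51 ⇒ λ = −ln(0.51)/16.5 = 0.0408088.
25th percentile: 1 − e^(−λt) = 0.25, t = −ln(0.75)/λ = 7.04952 minutes.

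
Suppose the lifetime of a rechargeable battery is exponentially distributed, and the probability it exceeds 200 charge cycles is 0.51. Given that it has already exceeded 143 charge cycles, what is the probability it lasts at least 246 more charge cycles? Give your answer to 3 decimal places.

0.437

From e^(−λ·200) = 0.51, λ = −ln(0.51)/200 = 0.00336672.
Memoryless: P(X > 143+246 | X > 143) = P(X > 246) = e^(−0.00336672·246) ≈ 0.437.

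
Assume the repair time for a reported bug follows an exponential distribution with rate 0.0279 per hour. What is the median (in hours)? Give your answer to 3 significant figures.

24.8

Set 1 − e^(−λt) = 0.5, so t = −ln(0.5)/λ = 0.69315/0.0279 ≈ 24.844 hours.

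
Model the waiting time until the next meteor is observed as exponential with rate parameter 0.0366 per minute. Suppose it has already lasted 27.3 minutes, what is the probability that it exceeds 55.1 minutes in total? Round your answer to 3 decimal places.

P(X > s+t | X > s) = e^(−λ(s+t))/e^(−λs) = e^(−λt), independent of s = 27.3.
P(X > 27.8) = e^(−1.0175) ≈ 0.362.

0.362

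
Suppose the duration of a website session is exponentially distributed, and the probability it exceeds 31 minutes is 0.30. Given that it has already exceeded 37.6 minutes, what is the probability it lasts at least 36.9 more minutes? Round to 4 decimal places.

0.2386

From e^(−λ·31) = 0.30, λ = −ln(0.30)/31 = 0.0388378.
Memoryless: P(X > 37.6+36.9 | X > 37.6) = P(X > 36.9) = e^(−0.0388378·36.9) ≈ 0.2386.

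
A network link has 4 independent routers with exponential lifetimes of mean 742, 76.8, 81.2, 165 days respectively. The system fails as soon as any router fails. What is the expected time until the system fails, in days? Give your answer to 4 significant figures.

The first failure time is exponential with rate Σλ_i = 1/742 + 1/76.8 + 1/81.2 + 1/165 = 0.0327444 per day.
E[min] = 1/Σλ = 1/0.0327444 = 30.5396 days.

30.54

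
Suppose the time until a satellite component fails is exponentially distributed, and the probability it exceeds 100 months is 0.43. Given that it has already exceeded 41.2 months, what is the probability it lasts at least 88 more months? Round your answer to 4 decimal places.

0.4758

From e^(−λ·100) = 0.43, λ = −ln(0.43)/100 = 0.0084397.
Memoryless: P(X > 41.2+88 | X > 41.2) = P(X > 88) = e^(−0.0084397·88) ≈ 0.4758.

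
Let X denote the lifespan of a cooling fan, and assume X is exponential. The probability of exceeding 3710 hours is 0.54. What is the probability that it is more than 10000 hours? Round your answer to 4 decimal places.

e^(−λ·3710) = 0.54 ⇒ λ = −ln(0.54)/3710 = 0.000166088.
P(X > 10000) = e^(−0.000166088·10000) = e^(−1.6609) ≈ 0.1900.

0.1900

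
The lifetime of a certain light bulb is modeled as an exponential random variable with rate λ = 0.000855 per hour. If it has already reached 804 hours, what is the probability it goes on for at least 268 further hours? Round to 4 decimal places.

P(X > s+t | X > s) = e^(−λ(s+t))/e^(−λs) = e^(−λt), independent of s = 804.
P(X > 268) = e^(−0.22914) ≈ 0.7952.

0.7952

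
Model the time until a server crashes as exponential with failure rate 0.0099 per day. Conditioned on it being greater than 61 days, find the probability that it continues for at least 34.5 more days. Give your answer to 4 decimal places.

0.7107

By the memoryless property, P(X > 61+34.5 | X > 61) = P(X > 34.5).
P(X > 34.5) = e^(−0.34155) ≈ 0.7107.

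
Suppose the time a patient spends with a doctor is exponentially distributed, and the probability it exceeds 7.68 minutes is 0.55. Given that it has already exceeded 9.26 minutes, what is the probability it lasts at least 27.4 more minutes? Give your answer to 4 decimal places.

From e^(−λ·7.68) = 0.55, λ = −ln(0.55)/7.68 = 0.0778434.
Memoryless: P(X > 9.26+27.4 | X > 9.26) = P(X > 27.4) = e^(−0.0778434·27.4) ≈ 0.1185.

0.1185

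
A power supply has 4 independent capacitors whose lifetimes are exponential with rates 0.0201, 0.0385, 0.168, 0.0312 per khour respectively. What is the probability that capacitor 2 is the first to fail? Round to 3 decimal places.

0.149

The time to first failure is exponential with rate Σλ = 0.0201 + 0.0385 + 0.168 + 0.0312 = 0.2578.
P(capacitor 2 first) = λ_2/Σλ = 0.0385/0.2578 ≈ 0.149.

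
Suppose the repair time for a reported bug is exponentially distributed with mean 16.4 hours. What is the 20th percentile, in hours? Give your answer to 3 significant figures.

The rate is λ = 1/16.4 = 0.0609756 per hour.
Set 1 − e^(−λt) = 0.2, so t = −ln(0.8)/λ = 0.22314/0.0609756 ≈ 3.65955 hours.

3.66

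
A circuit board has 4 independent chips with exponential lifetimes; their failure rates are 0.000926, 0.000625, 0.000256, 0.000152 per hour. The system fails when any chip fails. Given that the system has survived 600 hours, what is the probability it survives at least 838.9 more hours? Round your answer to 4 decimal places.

0.1933

Time to first failure ~ Exp(Σλ) with Σλ = 0.001959.
By memorylessness, P(T > 600+838.9 | T > 600) = P(T > 838.9) = e^(−0.001959·838.9) ≈ 0.1933.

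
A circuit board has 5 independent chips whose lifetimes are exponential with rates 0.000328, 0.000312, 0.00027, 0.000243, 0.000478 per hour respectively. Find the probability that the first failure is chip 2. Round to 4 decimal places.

The time to first failure is exponential with rate Σλ = 0.000328 + 0.000312 + 0.00027 + 0.000243 + 0.000478 = 0.001631.
P(chip 2 first) = λ_2/Σλ = 0.000312/0.001631 ≈ 0.1913.

0.1913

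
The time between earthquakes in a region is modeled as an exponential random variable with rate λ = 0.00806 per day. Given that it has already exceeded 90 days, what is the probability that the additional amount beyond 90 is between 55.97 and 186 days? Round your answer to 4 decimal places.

Memoryless: the residual past 90 is again Exp(λ).
P(55.97 < residual < 186) = e^(−λ·55.97) − e^(−λ·186) = 0.63692 − 0.22332 ≈ 0.4136.

0.4136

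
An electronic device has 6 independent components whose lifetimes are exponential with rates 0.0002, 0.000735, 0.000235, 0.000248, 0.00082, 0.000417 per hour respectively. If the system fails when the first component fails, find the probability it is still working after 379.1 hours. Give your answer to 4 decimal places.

The time to first failure is exponential with rate Σλ = 0.0002 + 0.000735 + 0.000235 + 0.000248 + 0.00082 + 0.000417 = 0.002655.
P(min > 379.1) = e^(−0.002655·379.1) = e^(−1.0065) ≈ 0.3655.

0.3655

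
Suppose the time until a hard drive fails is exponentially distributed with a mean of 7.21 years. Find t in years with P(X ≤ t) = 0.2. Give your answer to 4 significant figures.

1.609

The rate is λ = 1/7.21 = 0.138696 per year.
Set 1 − e^(−λt) = 0.2, so t = −ln(0.8)/λ = 0.22314/0.138696 ≈ 1.60887 years.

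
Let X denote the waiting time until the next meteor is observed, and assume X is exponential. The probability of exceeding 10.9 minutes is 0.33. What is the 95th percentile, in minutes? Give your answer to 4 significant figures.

29.45

e^(−λ·10.9) = 0.33 ⇒ λ = −ln(0.33)/10.9 = 0.101712.
95th percentile: 1 − e^(−λt) = 0.95, t = −ln(0.05)/λ = 29.453 minutes.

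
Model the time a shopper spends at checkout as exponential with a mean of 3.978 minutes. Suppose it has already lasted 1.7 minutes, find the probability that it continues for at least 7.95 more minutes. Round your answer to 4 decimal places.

0.1355

The rate is λ = 1/3.978 = 0.251383 per minute.
The exponential is memoryless, so the remaining time is again Exp(λ): the condition X > 1.7 is irrelevant.
P(X > 7.95) = e^(−1.9985) ≈ 0.1355.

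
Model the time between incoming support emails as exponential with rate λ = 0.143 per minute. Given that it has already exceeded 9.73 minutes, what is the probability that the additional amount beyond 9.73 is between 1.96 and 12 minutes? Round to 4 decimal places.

0.5758

Memoryless: the residual past 9.73 is again Exp(λ).
P(1.96 < residual < 12) = e^(−λ·1.96) − e^(−λ·12) = 0.75557 − 0.17978 ≈ 0.5758.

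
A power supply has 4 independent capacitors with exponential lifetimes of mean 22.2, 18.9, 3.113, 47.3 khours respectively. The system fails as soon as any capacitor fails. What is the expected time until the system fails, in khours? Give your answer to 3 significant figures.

The first failure time is exponential with rate Σλ_i = 1/22.2 + 1/18.9 + 1/3.113 + 1/47.3 = 0.44033 per khour.
E[min] = 1/Σλ = 1/0.44033 = 2.27102 khours.

2.27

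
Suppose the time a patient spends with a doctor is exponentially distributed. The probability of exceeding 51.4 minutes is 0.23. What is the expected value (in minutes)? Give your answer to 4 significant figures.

34.97

e^(−λ·51.4) = 0.23 ⇒ λ = −ln(0.23)/51.4 = 0.0285929.
Mean = 1/λ = 34.9737 minutes.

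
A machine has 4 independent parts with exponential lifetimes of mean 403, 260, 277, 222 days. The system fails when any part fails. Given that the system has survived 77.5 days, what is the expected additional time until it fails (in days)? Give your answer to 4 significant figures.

First-failure rate Σλ = 1/403 + 1/260 + 1/277 + 1/222 = 0.0144422.
By memorylessness the expected residual is 1/Σλ = 69.2417 days, regardless of the 77.5 already elapsed.

69.24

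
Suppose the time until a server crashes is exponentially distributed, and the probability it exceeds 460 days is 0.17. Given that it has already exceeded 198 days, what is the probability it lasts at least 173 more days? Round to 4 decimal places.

0.5135

From e^(−λ·460) = 0.17, λ = −ln(0.17)/460 = 0.00385208.
Memoryless: P(X > 198+173 | X > 198) = P(X > 173) = e^(−0.00385208·173) ≈ 0.5135.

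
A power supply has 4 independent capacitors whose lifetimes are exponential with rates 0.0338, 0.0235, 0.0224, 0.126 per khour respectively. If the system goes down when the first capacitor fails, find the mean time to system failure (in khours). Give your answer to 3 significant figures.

The time to first failure is exponential with rate Σλ = 0.0338 + 0.0235 + 0.0224 + 0.126 = 0.2057.
E[min] = 1/Σλ = 1/0.2057 = 4.86145 khours.

4.86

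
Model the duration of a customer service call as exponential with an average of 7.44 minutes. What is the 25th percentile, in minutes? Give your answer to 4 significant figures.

The rate is λ = 1/7.44 = 0.134409 per minute.
Set 1 − e^(−λt) = 0.25, so t = −ln(0.75)/λ = 0.28768/0.134409 ≈ 2.14035 minutes.

2.140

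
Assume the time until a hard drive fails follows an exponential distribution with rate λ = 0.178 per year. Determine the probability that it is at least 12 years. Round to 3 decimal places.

P(X > 12) = e^(−λ·12) = e^(−2.136) ≈ 0.118.

0.118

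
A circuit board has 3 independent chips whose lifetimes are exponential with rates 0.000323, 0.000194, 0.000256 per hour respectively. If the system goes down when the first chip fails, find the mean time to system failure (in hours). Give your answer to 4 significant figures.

1294

The time to first failure is exponential with rate Σλ = 0.000323 + 0.000194 + 0.000256 = 0.000773.
E[min] = 1/Σλ = 1/0.000773 = 1293.66 hours.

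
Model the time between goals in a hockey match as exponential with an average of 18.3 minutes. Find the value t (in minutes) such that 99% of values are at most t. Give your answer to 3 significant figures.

The rate is λ = 1/18.3 = 0.0546448 per minute.
Set 1 − e^(−λt) = 0.99, so t = −ln(0.01)/λ = 4.6052/0.0546448 ≈ 84.2746 minutes.

84.3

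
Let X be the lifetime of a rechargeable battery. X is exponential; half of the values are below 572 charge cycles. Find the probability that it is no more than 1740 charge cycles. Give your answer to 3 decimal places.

For an exponential, median = ln(2)/λ, so λ = ln 2 / 572 = 0.0012118 per charge cycle.
P(X ≤ 1740) = 1 − e^(−λ·1740) = 1 − e^(−2.1085) ≈ 0.879.

0.879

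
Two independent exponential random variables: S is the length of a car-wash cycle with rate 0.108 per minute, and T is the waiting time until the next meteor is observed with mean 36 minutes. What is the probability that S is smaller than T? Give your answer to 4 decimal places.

0.7954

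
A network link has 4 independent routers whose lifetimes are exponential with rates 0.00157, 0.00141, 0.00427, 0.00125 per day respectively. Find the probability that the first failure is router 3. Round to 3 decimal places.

0.502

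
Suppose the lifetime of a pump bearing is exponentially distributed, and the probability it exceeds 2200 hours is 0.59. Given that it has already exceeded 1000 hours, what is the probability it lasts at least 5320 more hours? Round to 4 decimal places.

From e^(−λ·2200) = 0.59, λ = −ln(0.59)/2200 = 0.000239833.
Memoryless: P(X > 1000+5320 | X > 1000) = P(X > 5320) = e^(−0.000239833·5320) ≈ 0.2792.

0.2792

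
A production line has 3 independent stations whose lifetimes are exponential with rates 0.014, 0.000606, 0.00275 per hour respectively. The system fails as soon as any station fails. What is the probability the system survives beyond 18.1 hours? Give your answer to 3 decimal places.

0.730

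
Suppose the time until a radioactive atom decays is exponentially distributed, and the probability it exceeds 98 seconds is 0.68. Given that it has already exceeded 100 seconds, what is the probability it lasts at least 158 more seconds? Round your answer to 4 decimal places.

0.5370

From e^(−λ·98) = 0.68, λ = −ln(0.68)/98 = 0.00393533.
Memoryless: P(X > 100+158 | X > 100) = P(X > 158) = e^(−0.00393533·158) ≈ 0.5370.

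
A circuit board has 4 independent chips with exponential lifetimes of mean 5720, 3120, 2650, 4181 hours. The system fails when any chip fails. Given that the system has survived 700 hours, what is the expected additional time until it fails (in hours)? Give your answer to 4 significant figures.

899.4

First-failure rate Σλ = 1/5720 + 1/3120 + 1/2650 + 1/4181 = 0.00111187.
By memorylessness the expected residual is 1/Σλ = 899.383 hours, regardless of the 700 already elapsed.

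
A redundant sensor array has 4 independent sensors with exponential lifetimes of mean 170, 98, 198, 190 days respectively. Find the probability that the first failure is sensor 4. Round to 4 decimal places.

0.1994

Rates: λ_i = 1/mean_i → 0.00588235, 0.0102041, 0.00505051, 0.00526316; Σλ = 0.0264001.
P(sensor 4 first) = λ_4/Σλ = 0.00526316/0.0264001 ≈ 0.1994.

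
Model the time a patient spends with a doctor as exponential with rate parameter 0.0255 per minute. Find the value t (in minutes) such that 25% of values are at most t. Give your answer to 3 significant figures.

11.3

Set 1 − e^(−λt) = 0.25, so t = −ln(0.75)/λ = 0.28768/0.0255 ≈ 11.2816 minutes.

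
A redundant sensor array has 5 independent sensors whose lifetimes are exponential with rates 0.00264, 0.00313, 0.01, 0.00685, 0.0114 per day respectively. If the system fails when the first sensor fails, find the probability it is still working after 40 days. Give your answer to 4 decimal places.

0.2565

The time to first failure is exponential with rate Σλ = 0.00264 + 0.00313 + 0.01 + 0.00685 + 0.0114 = 0.03402.
P(min > 40) = e^(−0.03402·40) = e^(−1.3608) ≈ 0.2565.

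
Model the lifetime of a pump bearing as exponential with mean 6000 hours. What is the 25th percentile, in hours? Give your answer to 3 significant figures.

1730

The rate is λ = 1/6000 = 0.000166667 per hour.
Set 1 − e^(−λt) = 0.25, so t = −ln(0.75)/λ = 0.28768/0.000166667 ≈ 1726.09 hours.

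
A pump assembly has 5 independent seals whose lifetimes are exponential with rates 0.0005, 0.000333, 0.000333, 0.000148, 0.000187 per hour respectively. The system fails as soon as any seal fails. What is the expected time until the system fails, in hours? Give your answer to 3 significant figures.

The time to first failure is exponential with rate Σλ = 0.0005 + 0.000333 + 0.000333 + 0.000148 + 0.000187 = 0.001501.
E[min] = 1/Σλ = 1/0.001501 = 666.223 hours.

666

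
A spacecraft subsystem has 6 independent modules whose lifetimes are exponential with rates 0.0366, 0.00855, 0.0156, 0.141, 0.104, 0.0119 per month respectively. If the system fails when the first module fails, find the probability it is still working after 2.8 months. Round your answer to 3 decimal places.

0.411

The time to first failure is exponential with rate Σλ = 0.0366 + 0.00855 + 0.0156 + 0.141 + 0.104 + 0.0119 = 0.31765.
P(min > 2.8) = e^(−0.31765·2.8) = e^(−0.88942) ≈ 0.411.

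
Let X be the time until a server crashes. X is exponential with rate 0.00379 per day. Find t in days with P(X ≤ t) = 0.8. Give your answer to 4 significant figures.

Set 1 − e^(−λt) = 0.8, so t = −ln(0.2)/λ = 1.6094/0.00379 ≈ 424.654 days.

424.7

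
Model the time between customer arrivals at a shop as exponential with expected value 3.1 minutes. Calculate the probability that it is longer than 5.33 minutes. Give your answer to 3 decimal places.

The rate is λ = 1/3.1 = 0.322581 per minute.
P(X > 5.33) = e^(−λ·5.33) = e^(−1.7194) ≈ 0.179.

0.179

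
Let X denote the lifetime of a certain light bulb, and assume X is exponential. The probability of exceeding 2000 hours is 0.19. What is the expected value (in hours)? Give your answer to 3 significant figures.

1200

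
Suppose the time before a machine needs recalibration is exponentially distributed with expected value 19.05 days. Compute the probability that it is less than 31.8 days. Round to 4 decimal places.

0.8116

The rate is λ = 1/19.05 = 0.0524934 per day.
P(X ≤ 31.8) = 1 − e^(−λ·31.8) = 1 − e^(−1.6693) ≈ 0.8116.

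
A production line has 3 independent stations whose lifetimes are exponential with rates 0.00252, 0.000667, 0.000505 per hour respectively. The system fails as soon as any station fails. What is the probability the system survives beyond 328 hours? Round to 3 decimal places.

The time to first failure is exponential with rate Σλ = 0.00252 + 0.000667 + 0.000505 = 0.003692.
P(min > 328) = e^(−0.003692·328) = e^(−1.211) ≈ 0.298.

0.298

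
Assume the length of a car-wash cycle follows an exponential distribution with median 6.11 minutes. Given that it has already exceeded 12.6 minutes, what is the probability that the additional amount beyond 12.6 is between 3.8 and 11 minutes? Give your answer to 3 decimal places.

0.363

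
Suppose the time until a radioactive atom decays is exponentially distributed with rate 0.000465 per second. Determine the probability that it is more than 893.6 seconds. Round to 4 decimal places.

0.6600

P(X > 893.6) = e^(−λ·893.6) = e^(−0.41552) ≈ 0.6600.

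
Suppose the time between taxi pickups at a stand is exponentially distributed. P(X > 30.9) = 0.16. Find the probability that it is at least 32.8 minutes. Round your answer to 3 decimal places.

e^(−λ·30.9) = 0.16 ⇒ λ = −ln(0.16)/30.9 = 0.0593068.
P(X > 32.8) = e^(−0.0593068·32.8) = e^(−1.9453) ≈ 0.143.

0.143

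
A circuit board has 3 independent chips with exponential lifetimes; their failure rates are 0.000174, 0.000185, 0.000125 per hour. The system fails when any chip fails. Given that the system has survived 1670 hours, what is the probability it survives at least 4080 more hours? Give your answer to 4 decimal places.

Time to first failure ~ Exp(Σλ) with Σλ = 0.000484.
By memorylessness, P(T > 1670+4080 | T > 1670) = P(T > 4080) = e^(−0.000484·4080) ≈ 0.1388.

0.1388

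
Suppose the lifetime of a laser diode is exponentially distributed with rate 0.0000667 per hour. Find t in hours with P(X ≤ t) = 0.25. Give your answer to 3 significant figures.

4310

Set 1 − e^(−λt) = 0.25, so t = −ln(0.75)/λ = 0.28768/0.0000667 ≈ 4313.07 hours.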